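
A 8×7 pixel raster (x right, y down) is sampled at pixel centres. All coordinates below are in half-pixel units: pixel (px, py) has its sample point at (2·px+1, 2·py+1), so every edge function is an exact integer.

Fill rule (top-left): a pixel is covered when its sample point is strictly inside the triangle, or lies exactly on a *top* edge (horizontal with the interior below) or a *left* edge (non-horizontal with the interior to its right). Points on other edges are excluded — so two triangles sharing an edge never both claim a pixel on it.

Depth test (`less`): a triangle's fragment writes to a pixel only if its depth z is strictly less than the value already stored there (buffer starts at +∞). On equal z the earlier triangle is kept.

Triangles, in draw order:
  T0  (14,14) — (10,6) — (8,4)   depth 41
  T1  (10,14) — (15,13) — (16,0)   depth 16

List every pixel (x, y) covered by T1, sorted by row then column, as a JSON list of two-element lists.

T0:
  2·area = 8  (B↔C swapped to make it positive)
  edge (14, 14)→(8, 4): d=(-6,-10) top-left  bias=+0
  edge (8, 4)→(10, 6): d=(2,2) right/bottom  bias=-1
  edge (10, 6)→(14, 14): d=(4,8) right/bottom  bias=-1
    (2,0)@(5, 1): e=[-12,0,20] → ·  [on edge]
    (3,1)@(7, 3): e=[-4,0,12] → ·  [on edge]
    (4,2)@(9, 5): e=[4,0,4] → ·  [on edge]
    (5,3)@(11, 7): e=[12,0,-4] → ·  [on edge]
    (5,4)@(11, 9): e=[0,4,4] → #  [on edge]
    (6,4)@(13, 9): e=[20,0,-12] → ·  [on edge]
    (5,5)@(11, 11): e=[-12,8,12] → ·
    (7,5)@(15, 11): e=[28,0,-20] → ·  [on edge]
  covered (1 px):
    · · · · · · · ·
    · · · · · · · ·
    · · · · · · · ·
    · · · · · · · ·
    · · · · · # · ·
    · · · · · · · ·
    · · · · · · · ·
T1:
  2·area = 64  (B↔C swapped to make it positive)
  edge (10, 14)→(16, 0): d=(6,-14) top-left  bias=+0
  edge (16, 0)→(15, 13): d=(-1,13) right/bottom  bias=-1
  edge (15, 13)→(10, 14): d=(-5,1) right/bottom  bias=-1
    (7,1)@(15, 3): e=[4,10,50] → #
    (7,2)@(15, 5): e=[16,8,40] → #
    (6,3)@(13, 7): e=[0,32,32] → #  [on edge]
    (6,4)@(13, 9): e=[12,30,22] → #
    (6,5)@(13, 11): e=[24,28,12] → #
    (5,6)@(11, 13): e=[8,52,4] → #
    (7,6)@(15, 13): e=[64,0,0] → ·  [on edge]
  covered (10 px):
    · · · · · · · ·
    · · · · · · · #
    · · · · · · · #
    · · · · · · # #
    · · · · · · # #
    · · · · · · # #
    · · · · · # # ·

Final: [[7,1],[7,2],[6,3],[7,3],[6,4],[7,4],[6,5],[7,5],[5,6],[6,6]]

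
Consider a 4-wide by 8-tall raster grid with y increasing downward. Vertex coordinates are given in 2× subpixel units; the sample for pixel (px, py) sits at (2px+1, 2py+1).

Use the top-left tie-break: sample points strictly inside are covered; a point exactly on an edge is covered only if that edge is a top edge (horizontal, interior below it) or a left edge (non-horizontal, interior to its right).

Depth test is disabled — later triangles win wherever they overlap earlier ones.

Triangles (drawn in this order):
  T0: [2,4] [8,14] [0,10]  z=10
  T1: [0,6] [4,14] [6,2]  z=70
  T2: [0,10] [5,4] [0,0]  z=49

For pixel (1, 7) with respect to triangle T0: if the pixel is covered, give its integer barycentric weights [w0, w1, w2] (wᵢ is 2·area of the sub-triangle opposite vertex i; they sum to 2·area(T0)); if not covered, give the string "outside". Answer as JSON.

T0:
  2·area = 56
  edge (2, 4)→(8, 14): d=(6,10) right/bottom  bias=-1
  edge (8, 14)→(0, 10): d=(-8,-4) top-left  bias=+0
  edge (0, 10)→(2, 4): d=(2,-6) top-left  bias=+0
    (1,0)@(3, 1): e=[-28,84,0] → ·  [on edge]
    (0,3)@(1, 7): e=[28,28,0] → #  [on edge]
    (1,3)@(3, 7): e=[8,36,12] → #
    (2,3)@(5, 7): e=[-12,44,24] → ·
    (0,4)@(1, 9): e=[40,12,4] → #
    (2,4)@(5, 9): e=[0,28,28] → ·  [on edge]
    (0,5)@(1, 11): e=[52,-4,8] → ·
    (1,5)@(3, 11): e=[32,4,20] → #
    (2,5)@(5, 11): e=[12,12,32] → #
    (3,5)@(7, 11): e=[-8,20,44] → ·
    (1,6)@(3, 13): e=[44,-12,24] → ·
    (2,6)@(5, 13): e=[24,-4,36] → ·
  covered (7 px):
    · · · ·
    · · · ·
    · · · ·
    # # · ·
    # # · ·
    · # # ·
    · · · #
    · · · ·
T1:
  2·area = 64  (B↔C swapped to make it positive)
  edge (0, 6)→(6, 2): d=(6,-4) top-left  bias=+0
  edge (6, 2)→(4, 14): d=(-2,12) right/bottom  bias=-1
  edge (4, 14)→(0, 6): d=(-4,-8) top-left  bias=+0
    (2,1)@(5, 3): e=[2,10,52] → #
    (3,1)@(7, 3): e=[10,-14,68] → ·
    (1,2)@(3, 5): e=[6,30,28] → #
    (3,2)@(7, 5): e=[22,-18,60] → ·
    (0,3)@(1, 7): e=[10,50,4] → #
    (3,3)@(7, 7): e=[34,-22,52] → ·
    (0,4)@(1, 9): e=[22,46,-4] → ·
    (1,4)@(3, 9): e=[30,22,12] → #
    (2,4)@(5, 9): e=[38,-2,28] → ·
    (1,5)@(3, 11): e=[42,18,4] → #
    (2,5)@(5, 11): e=[50,-6,20] → ·
    (1,6)@(3, 13): e=[54,14,-4] → ·
  covered (8 px):
    · · · ·
    · · # ·
    · # # ·
    # # # ·
    · # · ·
    · # · ·
    · · · ·
    · · · ·
T2:
  2·area = 50  (B↔C swapped to make it positive)
  edge (0, 10)→(0, 0): d=(0,-10) top-left  bias=+0
  edge (0, 0)→(5, 4): d=(5,4) right/bottom  bias=-1
  edge (5, 4)→(0, 10): d=(-5,6) right/bottom  bias=-1
    (0,0)@(1, 1): e=[10,1,39] → #
    (1,0)@(3, 1): e=[30,-7,27] → ·
    (0,1)@(1, 3): e=[10,11,29] → #
    (1,1)@(3, 3): e=[30,3,17] → #
    (2,1)@(5, 3): e=[50,-5,5] → ·
    (0,2)@(1, 5): e=[10,21,19] → #
    (2,2)@(5, 5): e=[50,5,-5] → ·
    (0,3)@(1, 7): e=[10,31,9] → #
    (1,3)@(3, 7): e=[30,23,-3] → ·
    (0,4)@(1, 9): e=[10,41,-1] → ·
  covered (6 px):
    # · · ·
    # # · ·
    # # · ·
    # · · ·
    · · · ·
    · · · ·
    · · · ·
    · · · ·

Final: "outside"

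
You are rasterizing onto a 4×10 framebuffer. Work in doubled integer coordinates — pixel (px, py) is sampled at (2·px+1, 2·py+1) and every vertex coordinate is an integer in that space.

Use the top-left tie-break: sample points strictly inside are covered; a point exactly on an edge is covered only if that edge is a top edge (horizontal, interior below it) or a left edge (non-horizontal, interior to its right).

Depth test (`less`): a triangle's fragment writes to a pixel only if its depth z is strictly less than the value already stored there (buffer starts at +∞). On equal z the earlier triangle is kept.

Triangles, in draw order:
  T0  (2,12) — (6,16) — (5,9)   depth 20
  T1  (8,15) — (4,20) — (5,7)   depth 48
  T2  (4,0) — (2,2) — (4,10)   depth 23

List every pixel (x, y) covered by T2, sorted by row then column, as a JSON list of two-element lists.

T0:
  2·area = 24  (B↔C swapped to make it positive)
  edge (2, 12)→(5, 9): d=(3,-3) top-left  bias=+0
  edge (5, 9)→(6, 16): d=(1,7) right/bottom  bias=-1
  edge (6, 16)→(2, 12): d=(-4,-4) top-left  bias=+0
    (3,3)@(7, 7): e=[0,-16,40] → ·  [on edge]
    (2,4)@(5, 9): e=[0,0,24] → ·  [on edge]
    (0,5)@(1, 11): e=[-6,30,0] → ·  [on edge]
    (1,5)@(3, 11): e=[0,16,8] → #  [on edge]
    (2,5)@(5, 11): e=[6,2,16] → #
    (3,5)@(7, 11): e=[12,-12,24] → ·
    (0,6)@(1, 13): e=[0,32,-8] → ·  [on edge]
    (1,6)@(3, 13): e=[6,18,0] → #  [on edge]
    (3,6)@(7, 13): e=[18,-10,16] → ·
    (1,7)@(3, 15): e=[12,20,-8] → ·
    (2,7)@(5, 15): e=[18,6,0] → #  [on edge]
    (3,7)@(7, 15): e=[24,-8,8] → ·
    (3,8)@(7, 17): e=[30,-6,0] → ·  [on edge]
  covered (5 px):
    · · · ·
    · · · ·
    · · · ·
    · · · ·
    · · · ·
    · # # ·
    · # # ·
    · · # ·
    · · · ·
    · · · ·
T1:
  2·area = 47
  edge (8, 15)→(4, 20): d=(-4,5) right/bottom  bias=-1
  edge (4, 20)→(5, 7): d=(1,-13) top-left  bias=+0
  edge (5, 7)→(8, 15): d=(3,8) right/bottom  bias=-1
    (2,3)@(5, 7): e=[47,0,0] → ·  [on edge]
    (2,4)@(5, 9): e=[39,2,6] → #
    (3,4)@(7, 9): e=[29,28,-10] → ·
    (2,5)@(5, 11): e=[31,4,12] → #
    (3,5)@(7, 11): e=[21,30,-4] → ·
    (2,6)@(5, 13): e=[23,6,18] → #
    (3,6)@(7, 13): e=[13,32,2] → #
    (2,7)@(5, 15): e=[15,8,24] → #
    (2,8)@(5, 17): e=[7,10,30] → #
    (3,8)@(7, 17): e=[-3,36,14] → ·
    (2,9)@(5, 19): e=[-1,12,36] → ·
  covered (7 px):
    · · · ·
    · · · ·
    · · · ·
    · · · ·
    · · # ·
    · · # ·
    · · # #
    · · # #
    · · # ·
    · · · ·
T2:
  2·area = 20  (B↔C swapped to make it positive)
  edge (4, 0)→(4, 10): d=(0,10) right/bottom  bias=-1
  edge (4, 10)→(2, 2): d=(-2,-8) top-left  bias=+0
  edge (2, 2)→(4, 0): d=(2,-2) top-left  bias=+0
    (1,0)@(3, 1): e=[10,10,0] → #  [on edge]
    (2,0)@(5, 1): e=[-10,26,4] → ·
    (0,1)@(1, 3): e=[30,-10,0] → ·  [on edge]
    (1,1)@(3, 3): e=[10,6,4] → #
    (2,1)@(5, 3): e=[-10,22,8] → ·
    (1,2)@(3, 5): e=[10,2,8] → #
    (2,2)@(5, 5): e=[-10,18,12] → ·
    (1,3)@(3, 7): e=[10,-2,12] → ·
  covered (3 px):
    · # · ·
    · # · ·
    · # · ·
    · · · ·
    · · · ·
    · · · ·
    · · · ·
    · · · ·
    · · · ·
    · · · ·

Final: [[1,0],[1,1],[1,2]]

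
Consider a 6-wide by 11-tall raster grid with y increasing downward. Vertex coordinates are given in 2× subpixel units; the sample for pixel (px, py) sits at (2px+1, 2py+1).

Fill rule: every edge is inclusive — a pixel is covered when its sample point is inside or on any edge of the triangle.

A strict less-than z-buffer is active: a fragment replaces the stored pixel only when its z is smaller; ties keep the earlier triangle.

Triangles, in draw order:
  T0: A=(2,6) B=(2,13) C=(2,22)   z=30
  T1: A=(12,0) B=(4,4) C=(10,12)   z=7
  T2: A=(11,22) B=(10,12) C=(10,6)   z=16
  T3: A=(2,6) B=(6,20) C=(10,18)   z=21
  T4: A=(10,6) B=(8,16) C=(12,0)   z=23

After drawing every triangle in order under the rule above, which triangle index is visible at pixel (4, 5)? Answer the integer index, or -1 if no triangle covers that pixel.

T0:
  degenerate (2·area = 0) — covers nothing
T1:
  2·area = 88  (B↔C swapped to make it positive)
  edge (12, 0)→(10, 12): d=(-2,12) inclusive
  edge (10, 12)→(4, 4): d=(-6,-8) inclusive
  edge (4, 4)→(12, 0): d=(8,-4) inclusive
    (5,0)@(11, 1): e=[10,74,4] → X
    (3,1)@(7, 3): e=[54,30,4] → X
    (4,1)@(9, 3): e=[30,46,12] → X
    (2,2)@(5, 5): e=[74,2,12] → X
    (2,3)@(5, 7): e=[70,-10,28] → .
    (3,3)@(7, 7): e=[46,6,36] → X
    (5,3)@(11, 7): e=[-2,38,52] → .
    (3,4)@(7, 9): e=[42,-6,52] → .
    (4,4)@(9, 9): e=[18,10,60] → X
    (5,4)@(11, 9): e=[-6,26,68] → .
    (4,5)@(9, 11): e=[14,-2,76] → .
  covered (11 px):
    . . . . . X
    . . . X X X
    . . X X X X
    . . . X X .
    . . . . X .
    . . . . . .
    . . . . . .
    . . . . . .
    . . . . . .
    . . . . . .
    . . . . . .
T2:
  2·area = 6
  edge (11, 22)→(10, 12): d=(-1,-10) inclusive
  edge (10, 12)→(10, 6): d=(0,-6) inclusive
  edge (10, 6)→(11, 22): d=(1,16) inclusive
  covered (0 px):
    . . . . . .
    . . . . . .
    . . . . . .
    . . . . . .
    . . . . . .
    . . . . . .
    . . . . . .
    . . . . . .
    . . . . . .
    . . . . . .
    . . . . . .
T3:
  2·area = 64  (B↔C swapped to make it positive)
  edge (2, 6)→(10, 18): d=(8,12) inclusive
  edge (10, 18)→(6, 20): d=(-4,2) inclusive
  edge (6, 20)→(2, 6): d=(-4,-14) inclusive
    (1,4)@(3, 9): e=[12,50,2] → X
    (2,4)@(5, 9): e=[-12,46,30] → .
    (1,5)@(3, 11): e=[28,42,-6] → .
    (2,5)@(5, 11): e=[4,38,22] → X
    (3,5)@(7, 11): e=[-20,34,50] → .
    (2,6)@(5, 13): e=[20,30,14] → X
    (3,6)@(7, 13): e=[-4,26,42] → .
    (2,7)@(5, 15): e=[36,22,6] → X
    (3,7)@(7, 15): e=[12,18,34] → X
    (4,7)@(9, 15): e=[-12,14,62] → .
    (2,8)@(5, 17): e=[52,14,-2] → .
    (3,8)@(7, 17): e=[28,10,26] → X
  covered (8 px):
    . . . . . .
    . . . . . .
    . . . . . .
    . . . . . .
    . X . . . .
    . . X . . .
    . . X . . .
    . . X X . .
    . . . X X .
    . . . X . .
    . . . . . .
T4:
  2·area = 8  (B↔C swapped to make it positive)
  edge (10, 6)→(12, 0): d=(2,-6) inclusive
  edge (12, 0)→(8, 16): d=(-4,16) inclusive
  edge (8, 16)→(10, 6): d=(2,-10) inclusive
    (5,0)@(11, 1): e=[-4,12,0] → .  [on edge]
    (5,1)@(11, 3): e=[0,4,4] → X  [on edge]
    (5,2)@(11, 5): e=[4,-4,8] → .
    (4,4)@(9, 9): e=[0,12,-4] → .  [on edge]
    (4,5)@(9, 11): e=[4,4,0] → X  [on edge]
    (5,5)@(11, 11): e=[16,-28,20] → .
    (4,6)@(9, 13): e=[8,-4,4] → .
    (3,7)@(7, 15): e=[0,20,-12] → .  [on edge]
    (2,10)@(5, 21): e=[0,28,-20] → .  [on edge]
    (3,10)@(7, 21): e=[12,-4,0] → .  [on edge]
  covered (2 px):
    . . . . . .
    . . . . . X
    . . . . . .
    . . . . . .
    . . . . . .
    . . . . X .
    . . . . . .
    . . . . . .
    . . . . . .
    . . . . . .
    . . . . . .

Z-buffer (winner per pixel, '.' = empty):
  . . . . . 1
  . . . 1 1 1
  . . 1 1 1 1
  . . . 1 1 .
  . 3 . . 1 .
  . . 3 . 4 .
  . . 3 . . .
  . . 3 3 . .
  . . . 3 3 .
  . . . 3 . .
  . . . . . .

Result: 4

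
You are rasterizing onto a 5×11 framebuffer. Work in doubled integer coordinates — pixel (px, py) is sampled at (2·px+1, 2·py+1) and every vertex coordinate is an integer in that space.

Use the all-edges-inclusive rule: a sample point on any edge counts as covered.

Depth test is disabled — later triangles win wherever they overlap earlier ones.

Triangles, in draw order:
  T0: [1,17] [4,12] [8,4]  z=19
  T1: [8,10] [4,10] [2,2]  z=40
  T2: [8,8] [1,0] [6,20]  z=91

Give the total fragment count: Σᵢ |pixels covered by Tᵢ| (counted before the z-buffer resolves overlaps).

T0:
  2·area = 4  (B↔C swapped to make it positive)
  edge (1, 17)→(8, 4): d=(7,-13) inclusive
  edge (8, 4)→(4, 12): d=(-4,8) inclusive
  edge (4, 12)→(1, 17): d=(-3,5) inclusive
    (3,3)@(7, 7): e=[8,-4,0] → .  [on edge]
    (0,8)@(1, 17): e=[0,4,0] → X  [on edge]
    (1,8)@(3, 17): e=[26,-12,-10] → .
    (0,9)@(1, 19): e=[14,-4,-6] → .
  covered (1 px):
    . . . . .
    . . . . .
    . . . . .
    . . . . .
    . . . . .
    . . . . .
    . . . . .
    . . . . .
    X . . . .
    . . . . .
    . . . . .
T1:
  2·area = 32
  edge (8, 10)→(4, 10): d=(-4,0) inclusive
  edge (4, 10)→(2, 2): d=(-2,-8) inclusive
  edge (2, 2)→(8, 10): d=(6,8) inclusive
    (1,2)@(3, 5): e=[20,2,10] → X
    (2,2)@(5, 5): e=[20,18,-6] → .
    (1,3)@(3, 7): e=[12,-2,22] → .
    (2,3)@(5, 7): e=[12,14,6] → X
    (3,3)@(7, 7): e=[12,30,-10] → .
    (2,4)@(5, 9): e=[4,10,18] → X
    (3,4)@(7, 9): e=[4,26,2] → X
    (4,4)@(9, 9): e=[4,42,-14] → .
    (2,5)@(5, 11): e=[-4,6,30] → .
    (3,5)@(7, 11): e=[-4,22,14] → .
  covered (4 px):
    . . . . .
    . . . . .
    . X . . .
    . . X . .
    . . X X .
    . . . . .
    . . . . .
    . . . . .
    . . . . .
    . . . . .
    . . . . .
T2:
  2·area = 100  (B↔C swapped to make it positive)
  edge (8, 8)→(6, 20): d=(-2,12) inclusive
  edge (6, 20)→(1, 0): d=(-5,-20) inclusive
  edge (1, 0)→(8, 8): d=(7,8) inclusive
    (1,1)@(3, 3): e=[70,25,5] → X
    (2,1)@(5, 3): e=[46,65,-11] → .
    (1,2)@(3, 5): e=[66,15,19] → X
    (2,2)@(5, 5): e=[42,55,3] → X
    (3,2)@(7, 5): e=[18,95,-13] → .
    (1,3)@(3, 7): e=[62,5,33] → X
    (3,3)@(7, 7): e=[14,85,1] → X
    (4,3)@(9, 7): e=[-10,125,-15] → .
    (1,4)@(3, 9): e=[58,-5,47] → .
    (2,4)@(5, 9): e=[34,35,31] → X
    (4,4)@(9, 9): e=[-14,115,-1] → .
    (2,5)@(5, 11): e=[30,25,45] → X
  covered (13 px):
    . . . . .
    . X . . .
    . X X . .
    . X X X .
    . . X X .
    . . X X .
    . . X X .
    . . X . .
    . . . . .
    . . . . .
    . . . . .

Final: 18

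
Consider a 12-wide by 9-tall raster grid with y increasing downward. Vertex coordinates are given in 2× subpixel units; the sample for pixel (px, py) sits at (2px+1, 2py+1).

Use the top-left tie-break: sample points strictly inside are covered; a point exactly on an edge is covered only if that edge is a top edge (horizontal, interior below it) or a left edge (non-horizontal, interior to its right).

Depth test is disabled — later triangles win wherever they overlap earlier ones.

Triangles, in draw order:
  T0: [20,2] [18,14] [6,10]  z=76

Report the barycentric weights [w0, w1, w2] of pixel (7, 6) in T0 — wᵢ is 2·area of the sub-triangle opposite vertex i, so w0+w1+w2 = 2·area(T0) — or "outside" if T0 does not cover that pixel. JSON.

T0:
  2·area = 152
  edge (20, 2)→(18, 14): d=(-2,12) right/bottom  bias=-1
  edge (18, 14)→(6, 10): d=(-12,-4) top-left  bias=+0
  edge (6, 10)→(20, 2): d=(14,-8) top-left  bias=+0
    (9,1)@(19, 3): e=[10,136,6] → X
    (10,1)@(21, 3): e=[-14,144,22] → .
    (7,2)@(15, 5): e=[54,96,2] → X
    (8,2)@(17, 5): e=[30,104,18] → X
    (10,2)@(21, 5): e=[-18,120,50] → .
    (6,3)@(13, 7): e=[74,64,14] → X
    (10,3)@(21, 7): e=[-22,96,78] → .
    (1,4)@(3, 9): e=[190,0,-38] → .  [on edge]
    (4,4)@(9, 9): e=[118,24,10] → X
    (5,4)@(11, 9): e=[94,32,26] → X
    (9,4)@(19, 9): e=[-2,64,90] → .
    (4,5)@(9, 11): e=[114,0,38] → X  [on edge]
    (7,6)@(15, 13): e=[38,0,114] → X  [on edge]
    (10,7)@(21, 15): e=[-38,0,190] → .  [on edge]
  covered (20 px):
    . . . . . . . . . . . .
    . . . . . . . . . X . .
    . . . . . . . X X X . .
    . . . . . . X X X X . .
    . . . . X X X X X . . .
    . . . . X X X X X . . .
    . . . . . . . X X . . .
    . . . . . . . . . . . .
    . . . . . . . . . . . .

Result: [0,114,38]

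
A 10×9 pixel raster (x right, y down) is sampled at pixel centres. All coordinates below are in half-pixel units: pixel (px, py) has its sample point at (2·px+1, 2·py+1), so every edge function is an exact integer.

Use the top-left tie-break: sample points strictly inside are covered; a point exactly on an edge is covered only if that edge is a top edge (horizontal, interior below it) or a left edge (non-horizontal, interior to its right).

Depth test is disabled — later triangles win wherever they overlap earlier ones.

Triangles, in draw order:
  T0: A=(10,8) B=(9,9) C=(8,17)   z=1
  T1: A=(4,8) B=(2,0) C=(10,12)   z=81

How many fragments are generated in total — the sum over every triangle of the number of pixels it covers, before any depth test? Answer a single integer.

T0:
  2·area = 7  (B↔C swapped to make it positive)
  edge (10, 8)→(8, 17): d=(-2,9) right/bottom  bias=-1
  edge (8, 17)→(9, 9): d=(1,-8) top-left  bias=+0
  edge (9, 9)→(10, 8): d=(1,-1) top-left  bias=+0
    (8,0)@(17, 1): e=[-49,56,0] → ·  [on edge]
    (7,1)@(15, 3): e=[-35,42,0] → ·  [on edge]
    (6,2)@(13, 5): e=[-21,28,0] → ·  [on edge]
    (5,3)@(11, 7): e=[-7,14,0] → ·  [on edge]
    (4,4)@(9, 9): e=[7,0,0] → █  [on edge]
    (5,4)@(11, 9): e=[-11,16,2] → ·
    (3,5)@(7, 11): e=[21,-14,0] → ·  [on edge]
    (4,5)@(9, 11): e=[3,2,2] → █
    (5,5)@(11, 11): e=[-15,18,4] → ·
    (2,6)@(5, 13): e=[35,-28,0] → ·  [on edge]
    (4,6)@(9, 13): e=[-1,4,4] → ·
    (1,7)@(3, 15): e=[49,-42,0] → ·  [on edge]
    (0,8)@(1, 17): e=[63,-56,0] → ·  [on edge]
  covered (2 px):
    · · · · · · · · · ·
    · · · · · · · · · ·
    · · · · · · · · · ·
    · · · · · · · · · ·
    · · · · █ · · · · ·
    · · · · █ · · · · ·
    · · · · · · · · · ·
    · · · · · · · · · ·
    · · · · · · · · · ·
T1:
  2·area = 40
  edge (4, 8)→(2, 0): d=(-2,-8) top-left  bias=+0
  edge (2, 0)→(10, 12): d=(8,12) right/bottom  bias=-1
  edge (10, 12)→(4, 8): d=(-6,-4) top-left  bias=+0
    (1,1)@(3, 3): e=[2,12,26] → █
    (2,1)@(5, 3): e=[18,-12,34] → ·
    (1,2)@(3, 5): e=[-2,28,14] → ·
    (2,2)@(5, 5): e=[14,4,22] → █
    (3,2)@(7, 5): e=[30,-20,30] → ·
    (2,3)@(5, 7): e=[10,20,10] → █
    (3,3)@(7, 7): e=[26,-4,18] → ·
    (2,4)@(5, 9): e=[6,36,-2] → ·
    (3,4)@(7, 9): e=[22,12,6] → █
    (4,4)@(9, 9): e=[38,-12,14] → ·
    (3,5)@(7, 11): e=[18,28,-6] → ·
    (4,5)@(9, 11): e=[34,4,2] → █
  covered (5 px):
    · · · · · · · · · ·
    · █ · · · · · · · ·
    · · █ · · · · · · ·
    · · █ · · · · · · ·
    · · · █ · · · · · ·
    · · · · █ · · · · ·
    · · · · · · · · · ·
    · · · · · · · · · ·
    · · · · · · · · · ·

Answer: 7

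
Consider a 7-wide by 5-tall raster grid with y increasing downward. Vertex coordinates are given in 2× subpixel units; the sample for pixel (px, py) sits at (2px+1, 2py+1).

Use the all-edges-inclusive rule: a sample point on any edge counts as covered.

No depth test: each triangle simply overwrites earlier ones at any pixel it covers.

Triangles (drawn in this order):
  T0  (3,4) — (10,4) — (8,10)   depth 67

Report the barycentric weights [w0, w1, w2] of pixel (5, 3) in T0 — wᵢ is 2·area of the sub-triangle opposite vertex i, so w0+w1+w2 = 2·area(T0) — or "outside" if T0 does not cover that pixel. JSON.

T0:
  2·area = 42
  edge (3, 4)→(10, 4): d=(7,0) inclusive
  edge (10, 4)→(8, 10): d=(-2,6) inclusive
  edge (8, 10)→(3, 4): d=(-5,-6) inclusive
    (5,0)@(11, 1): e=[-21,0,63] → ·  [on edge]
    (2,2)@(5, 5): e=[7,28,7] → #
    (3,2)@(7, 5): e=[7,16,19] → #
    (4,2)@(9, 5): e=[7,4,31] → #
    (5,2)@(11, 5): e=[7,-8,43] → ·
    (2,3)@(5, 7): e=[21,24,-3] → ·
    (3,3)@(7, 7): e=[21,12,9] → #
    (4,3)@(9, 7): e=[21,0,21] → #  [on edge]
    (5,3)@(11, 7): e=[21,-12,33] → ·
    (3,4)@(7, 9): e=[35,8,-1] → ·
    (4,4)@(9, 9): e=[35,-4,11] → ·
  covered (5 px):
    · · · · · · ·
    · · · · · · ·
    · · # # # · ·
    · · · # # · ·
    · · · · · · ·

Answer: "outside"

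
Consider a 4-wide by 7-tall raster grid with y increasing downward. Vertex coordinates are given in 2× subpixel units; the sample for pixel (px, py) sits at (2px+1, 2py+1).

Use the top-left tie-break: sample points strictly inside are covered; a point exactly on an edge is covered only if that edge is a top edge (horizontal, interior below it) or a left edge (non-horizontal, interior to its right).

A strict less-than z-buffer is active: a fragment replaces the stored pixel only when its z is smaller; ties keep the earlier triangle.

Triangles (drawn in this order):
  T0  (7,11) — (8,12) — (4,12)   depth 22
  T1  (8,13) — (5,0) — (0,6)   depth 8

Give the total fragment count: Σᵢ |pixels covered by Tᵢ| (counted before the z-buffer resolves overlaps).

T0:
  2·area = 4
  edge (7, 11)→(8, 12): d=(1,1) right/bottom  bias=-1
  edge (8, 12)→(4, 12): d=(-4,0) right/bottom  bias=-1
  edge (4, 12)→(7, 11): d=(3,-1) top-left  bias=+0
    (0,2)@(1, 5): e=[0,28,-24] → .  [on edge]
    (1,3)@(3, 7): e=[0,20,-16] → .  [on edge]
    (2,4)@(5, 9): e=[0,12,-8] → .  [on edge]
    (3,5)@(7, 11): e=[0,4,0] → .  [on edge]
    (0,6)@(1, 13): e=[8,-4,0] → .  [on edge]
  covered (0 px):
    . . . .
    . . . .
    . . . .
    . . . .
    . . . .
    . . . .
    . . . .
T1:
  2·area = 83  (B↔C swapped to make it positive)
  edge (8, 13)→(0, 6): d=(-8,-7) top-left  bias=+0
  edge (0, 6)→(5, 0): d=(5,-6) top-left  bias=+0
  edge (5, 0)→(8, 13): d=(3,13) right/bottom  bias=-1
    (2,0)@(5, 1): e=[75,5,3] → X
    (3,0)@(7, 1): e=[89,17,-23] → .
    (1,1)@(3, 3): e=[45,3,35] → X
    (3,1)@(7, 3): e=[73,27,-17] → .
    (0,2)@(1, 5): e=[15,1,67] → X
    (3,2)@(7, 5): e=[57,37,-11] → .
    (0,3)@(1, 7): e=[-1,11,73] → .
    (1,3)@(3, 7): e=[13,23,47] → X
    (3,3)@(7, 7): e=[41,47,-5] → .
    (1,4)@(3, 9): e=[-3,33,53] → .
    (2,4)@(5, 9): e=[11,45,27] → X
    (3,4)@(7, 9): e=[25,57,1] → X
  covered (11 px):
    . . X .
    . X X .
    X X X .
    . X X .
    . . X X
    . . . X
    . . . .

Answer: 11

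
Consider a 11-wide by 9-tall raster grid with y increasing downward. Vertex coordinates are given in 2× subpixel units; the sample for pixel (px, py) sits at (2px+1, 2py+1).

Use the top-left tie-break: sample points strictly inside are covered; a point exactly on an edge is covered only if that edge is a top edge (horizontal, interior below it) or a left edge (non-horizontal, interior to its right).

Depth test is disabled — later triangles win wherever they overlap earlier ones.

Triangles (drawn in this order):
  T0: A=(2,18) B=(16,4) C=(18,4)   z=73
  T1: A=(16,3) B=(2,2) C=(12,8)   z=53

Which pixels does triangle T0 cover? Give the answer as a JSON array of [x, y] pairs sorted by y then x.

T0:
  2·area = 28
  edge (2, 18)→(16, 4): d=(14,-14) top-left  bias=+0
  edge (16, 4)→(18, 4): d=(2,0) top-left  bias=+0
  edge (18, 4)→(2, 18): d=(-16,14) right/bottom  bias=-1
    (9,0)@(19, 1): e=[0,-6,34] → ·  [on edge]
    (8,1)@(17, 3): e=[0,-2,30] → ·  [on edge]
    (7,2)@(15, 5): e=[0,2,26] → #  [on edge]
    (8,2)@(17, 5): e=[28,2,-2] → ·
    (6,3)@(13, 7): e=[0,6,22] → #  [on edge]
    (7,3)@(15, 7): e=[28,6,-6] → ·
    (5,4)@(11, 9): e=[0,10,18] → #  [on edge]
    (6,4)@(13, 9): e=[28,10,-10] → ·
    (4,5)@(9, 11): e=[0,14,14] → #  [on edge]
    (5,5)@(11, 11): e=[28,14,-14] → ·
    (3,6)@(7, 13): e=[0,18,10] → #  [on edge]
    (4,6)@(9, 13): e=[28,18,-18] → ·
    (2,7)@(5, 15): e=[0,22,6] → #  [on edge]
    (1,8)@(3, 17): e=[0,26,2] → #  [on edge]
  covered (7 px):
    · · · · · · · · · · ·
    · · · · · · · · · · ·
    · · · · · · · # · · ·
    · · · · · · # · · · ·
    · · · · · # · · · · ·
    · · · · # · · · · · ·
    · · · # · · · · · · ·
    · · # · · · · · · · ·
    · # · · · · · · · · ·
T1:
  2·area = 74  (B↔C swapped to make it positive)
  edge (16, 3)→(12, 8): d=(-4,5) right/bottom  bias=-1
  edge (12, 8)→(2, 2): d=(-10,-6) top-left  bias=+0
  edge (2, 2)→(16, 3): d=(14,1) right/bottom  bias=-1
    (2,1)@(5, 3): e=[55,8,11] → #
    (3,1)@(7, 3): e=[45,20,9] → #
    (4,1)@(9, 3): e=[35,32,7] → #
    (5,1)@(11, 3): e=[25,44,5] → #
    (6,1)@(13, 3): e=[15,56,3] → #
    (7,1)@(15, 3): e=[5,68,1] → #
    (8,1)@(17, 3): e=[-5,80,-1] → ·
    (2,2)@(5, 5): e=[47,-12,39] → ·
    (3,2)@(7, 5): e=[37,0,37] → #  [on edge]
    (7,2)@(15, 5): e=[-3,48,29] → ·
    (3,3)@(7, 7): e=[29,-20,65] → ·
    (4,3)@(9, 7): e=[19,-8,63] → ·
    (8,5)@(17, 11): e=[-37,0,111] → ·  [on edge]
  covered (11 px):
    · · · · · · · · · · ·
    · · # # # # # # · · ·
    · · · # # # # · · · ·
    · · · · · # · · · · ·
    · · · · · · · · · · ·
    · · · · · · · · · · ·
    · · · · · · · · · · ·
    · · · · · · · · · · ·
    · · · · · · · · · · ·

Result: [[7,2],[6,3],[5,4],[4,5],[3,6],[2,7],[1,8]]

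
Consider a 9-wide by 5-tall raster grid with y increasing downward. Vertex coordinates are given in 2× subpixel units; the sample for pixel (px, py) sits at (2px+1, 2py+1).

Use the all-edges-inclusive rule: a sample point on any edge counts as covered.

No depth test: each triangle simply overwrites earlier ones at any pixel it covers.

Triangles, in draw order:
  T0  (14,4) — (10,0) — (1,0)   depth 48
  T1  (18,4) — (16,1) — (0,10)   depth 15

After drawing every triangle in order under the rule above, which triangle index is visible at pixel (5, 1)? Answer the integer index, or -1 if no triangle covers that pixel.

T0:
  2·area = 36  (B↔C swapped to make it positive)
  edge (14, 4)→(1, 0): d=(-13,-4) inclusive
  edge (1, 0)→(10, 0): d=(9,0) inclusive
  edge (10, 0)→(14, 4): d=(4,4) inclusive
    (2,0)@(5, 1): e=[3,9,24] → #
    (3,0)@(7, 1): e=[11,9,16] → #
    (4,0)@(9, 1): e=[19,9,8] → #
    (5,0)@(11, 1): e=[27,9,0] → #  [on edge]
    (6,0)@(13, 1): e=[35,9,-8] → ·
    (2,1)@(5, 3): e=[-23,27,32] → ·
    (3,1)@(7, 3): e=[-15,27,24] → ·
    (4,1)@(9, 3): e=[-7,27,16] → ·
    (5,1)@(11, 3): e=[1,27,8] → #
    (6,1)@(13, 3): e=[9,27,0] → #  [on edge]
    (7,1)@(15, 3): e=[17,27,-8] → ·
    (5,2)@(11, 5): e=[-25,45,16] → ·
    (7,2)@(15, 5): e=[-9,45,0] → ·  [on edge]
    (8,3)@(17, 7): e=[-27,63,0] → ·  [on edge]
  covered (6 px):
    · · # # # # · · ·
    · · · · · # # · ·
    · · · · · · · · ·
    · · · · · · · · ·
    · · · · · · · · ·
T1:
  2·area = 66  (B↔C swapped to make it positive)
  edge (18, 4)→(0, 10): d=(-18,6) inclusive
  edge (0, 10)→(16, 1): d=(16,-9) inclusive
  edge (16, 1)→(18, 4): d=(2,3) inclusive
    (6,1)@(13, 3): e=[48,5,13] → #
    (7,1)@(15, 3): e=[36,23,7] → #
    (8,1)@(17, 3): e=[24,41,1] → #
    (4,2)@(9, 5): e=[36,1,29] → #
    (5,2)@(11, 5): e=[24,19,23] → #
    (7,2)@(15, 5): e=[0,55,11] → #  [on edge]
    (8,2)@(17, 5): e=[-12,73,5] → ·
    (3,3)@(7, 7): e=[12,15,39] → #
    (4,3)@(9, 7): e=[0,33,33] → #  [on edge]
    (5,3)@(11, 7): e=[-12,51,27] → ·
    (6,3)@(13, 7): e=[-24,69,21] → ·
    (7,3)@(15, 7): e=[-36,87,15] → ·
    (1,4)@(3, 9): e=[0,11,55] → #  [on edge]
  covered (10 px):
    · · · · · · · · ·
    · · · · · · # # #
    · · · · # # # # ·
    · · · # # · · · ·
    · # · · · · · · ·

Z-buffer (winner per pixel, '.' = empty):
  . . 0 0 0 0 . . .
  . . . . . 0 1 1 1
  . . . . 1 1 1 1 .
  . . . 1 1 . . . .
  . 1 . . . . . . .

Final: 0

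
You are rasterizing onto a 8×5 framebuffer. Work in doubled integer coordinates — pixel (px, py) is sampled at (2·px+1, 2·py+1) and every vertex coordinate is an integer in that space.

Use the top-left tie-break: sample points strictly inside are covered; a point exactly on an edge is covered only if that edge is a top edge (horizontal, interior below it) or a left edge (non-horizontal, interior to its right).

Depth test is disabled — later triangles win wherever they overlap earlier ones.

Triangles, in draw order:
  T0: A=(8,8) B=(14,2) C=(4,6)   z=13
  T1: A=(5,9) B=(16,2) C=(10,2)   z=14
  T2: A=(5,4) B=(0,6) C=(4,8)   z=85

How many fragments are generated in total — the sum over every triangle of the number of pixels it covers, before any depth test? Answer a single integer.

T0:
  2·area = 36  (B↔C swapped to make it positive)
  edge (8, 8)→(4, 6): d=(-4,-2) top-left  bias=+0
  edge (4, 6)→(14, 2): d=(10,-4) top-left  bias=+0
  edge (14, 2)→(8, 8): d=(-6,6) right/bottom  bias=-1
    (7,0)@(15, 1): e=[42,-6,0] → .  [on edge]
    (6,1)@(13, 3): e=[30,6,0] → .  [on edge]
    (3,2)@(7, 5): e=[10,2,24] → X
    (4,2)@(9, 5): e=[14,10,12] → X
    (5,2)@(11, 5): e=[18,18,0] → .  [on edge]
    (3,3)@(7, 7): e=[2,22,12] → X
    (4,3)@(9, 7): e=[6,30,0] → .  [on edge]
    (3,4)@(7, 9): e=[-6,42,0] → .  [on edge]
  covered (3 px):
    . . . . . . . .
    . . . . . . . .
    . . . X X . . .
    . . . X . . . .
    . . . . . . . .
T1:
  2·area = 42  (B↔C swapped to make it positive)
  edge (5, 9)→(10, 2): d=(5,-7) top-left  bias=+0
  edge (10, 2)→(16, 2): d=(6,0) top-left  bias=+0
  edge (16, 2)→(5, 9): d=(-11,7) right/bottom  bias=-1
    (5,1)@(11, 3): e=[12,6,24] → X
    (6,1)@(13, 3): e=[26,6,10] → X
    (7,1)@(15, 3): e=[40,6,-4] → .
    (4,2)@(9, 5): e=[8,18,16] → X
    (6,2)@(13, 5): e=[36,18,-12] → .
    (3,3)@(7, 7): e=[4,30,8] → X
    (4,3)@(9, 7): e=[18,30,-6] → .
    (5,3)@(11, 7): e=[32,30,-20] → .
    (2,4)@(5, 9): e=[0,42,0] → .  [on edge]
    (3,4)@(7, 9): e=[14,42,-14] → .
  covered (5 px):
    . . . . . . . .
    . . . . . X X .
    . . . . X X . .
    . . . X . . . .
    . . . . . . . .
T2:
  2·area = 18  (B↔C swapped to make it positive)
  edge (5, 4)→(4, 8): d=(-1,4) right/bottom  bias=-1
  edge (4, 8)→(0, 6): d=(-4,-2) top-left  bias=+0
  edge (0, 6)→(5, 4): d=(5,-2) top-left  bias=+0
    (1,2)@(3, 5): e=[7,10,1] → X
    (2,2)@(5, 5): e=[-1,14,5] → .
    (1,3)@(3, 7): e=[5,2,11] → X
    (2,3)@(5, 7): e=[-3,6,15] → .
    (1,4)@(3, 9): e=[3,-6,21] → .
  covered (2 px):
    . . . . . . . .
    . . . . . . . .
    . X . . . . . .
    . X . . . . . .
    . . . . . . . .

Result: 10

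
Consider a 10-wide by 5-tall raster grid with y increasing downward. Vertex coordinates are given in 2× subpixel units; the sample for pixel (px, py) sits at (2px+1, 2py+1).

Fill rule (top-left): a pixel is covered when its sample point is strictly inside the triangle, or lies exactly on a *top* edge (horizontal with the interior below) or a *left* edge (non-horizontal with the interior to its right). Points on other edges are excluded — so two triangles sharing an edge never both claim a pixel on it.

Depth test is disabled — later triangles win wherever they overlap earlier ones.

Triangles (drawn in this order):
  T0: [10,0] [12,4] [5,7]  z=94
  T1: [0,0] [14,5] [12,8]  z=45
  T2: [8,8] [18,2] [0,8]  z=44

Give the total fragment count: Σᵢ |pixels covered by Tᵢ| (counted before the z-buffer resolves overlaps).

T0:
  2·area = 34
  edge (10, 0)→(12, 4): d=(2,4) right/bottom  bias=-1
  edge (12, 4)→(5, 7): d=(-7,3) right/bottom  bias=-1
  edge (5, 7)→(10, 0): d=(5,-7) top-left  bias=+0
    (9,0)@(19, 1): e=[-34,0,68] → .  [on edge]
    (4,1)@(9, 3): e=[10,16,8] → X
    (5,1)@(11, 3): e=[2,10,22] → X
    (6,1)@(13, 3): e=[-6,4,36] → .
    (3,2)@(7, 5): e=[22,8,4] → X
    (5,2)@(11, 5): e=[6,-4,32] → .
    (2,3)@(5, 7): e=[34,0,0] → .  [on edge]
    (3,3)@(7, 7): e=[26,-6,14] → .
    (4,3)@(9, 7): e=[18,-12,28] → .
  covered (4 px):
    . . . . . . . . . .
    . . . . X X . . . .
    . . . X X . . . . .
    . . . . . . . . . .
    . . . . . . . . . .
T1:
  2·area = 52
  edge (0, 0)→(14, 5): d=(14,5) right/bottom  bias=-1
  edge (14, 5)→(12, 8): d=(-2,3) right/bottom  bias=-1
  edge (12, 8)→(0, 0): d=(-12,-8) top-left  bias=+0
    (2,1)@(5, 3): e=[17,31,4] → X
    (3,1)@(7, 3): e=[7,25,20] → X
    (4,1)@(9, 3): e=[-3,19,36] → .
    (2,2)@(5, 5): e=[45,27,-20] → .
    (3,2)@(7, 5): e=[35,21,-4] → .
    (4,2)@(9, 5): e=[25,15,12] → X
    (5,2)@(11, 5): e=[15,9,28] → X
    (6,2)@(13, 5): e=[5,3,44] → X
    (7,2)@(15, 5): e=[-5,-3,60] → .
    (4,3)@(9, 7): e=[53,11,-12] → .
    (5,3)@(11, 7): e=[43,5,4] → X
    (6,3)@(13, 7): e=[33,-1,20] → .
  covered (6 px):
    . . . . . . . . . .
    . . X X . . . . . .
    . . . . X X X . . .
    . . . . . X . . . .
    . . . . . . . . . .
T2:
  2·area = 48  (B↔C swapped to make it positive)
  edge (8, 8)→(0, 8): d=(-8,0) right/bottom  bias=-1
  edge (0, 8)→(18, 2): d=(18,-6) top-left  bias=+0
  edge (18, 2)→(8, 8): d=(-10,6) right/bottom  bias=-1
    (7,1)@(15, 3): e=[40,0,8] → X  [on edge]
    (8,1)@(17, 3): e=[40,12,-4] → .
    (4,2)@(9, 5): e=[24,0,24] → X  [on edge]
    (5,2)@(11, 5): e=[24,12,12] → X
    (6,2)@(13, 5): e=[24,24,0] → .  [on edge]
    (7,2)@(15, 5): e=[24,36,-12] → .
    (1,3)@(3, 7): e=[8,0,40] → X  [on edge]
    (2,3)@(5, 7): e=[8,12,28] → X
    (3,3)@(7, 7): e=[8,24,16] → X
    (5,3)@(11, 7): e=[8,48,-8] → .
    (1,4)@(3, 9): e=[-8,36,20] → .
    (2,4)@(5, 9): e=[-8,48,8] → .
  covered (7 px):
    . . . . . . . . . .
    . . . . . . . X . .
    . . . . X X . . . .
    . X X X X . . . . .
    . . . . . . . . . .

Final: 17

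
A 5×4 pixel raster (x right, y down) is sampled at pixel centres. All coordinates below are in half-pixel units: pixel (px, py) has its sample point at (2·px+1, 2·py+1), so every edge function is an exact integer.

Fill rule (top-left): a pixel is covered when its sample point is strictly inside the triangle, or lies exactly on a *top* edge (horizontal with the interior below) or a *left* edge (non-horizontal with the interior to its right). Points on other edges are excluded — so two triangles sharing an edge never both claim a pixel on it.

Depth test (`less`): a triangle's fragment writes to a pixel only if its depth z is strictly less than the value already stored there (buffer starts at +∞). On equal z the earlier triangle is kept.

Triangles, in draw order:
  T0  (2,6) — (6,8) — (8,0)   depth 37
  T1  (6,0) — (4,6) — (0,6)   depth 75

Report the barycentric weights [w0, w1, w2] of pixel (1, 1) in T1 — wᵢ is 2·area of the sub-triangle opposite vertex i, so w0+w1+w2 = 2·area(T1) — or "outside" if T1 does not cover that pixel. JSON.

T0:
  2·area = 36  (B↔C swapped to make it positive)
  edge (2, 6)→(8, 0): d=(6,-6) top-left  bias=+0
  edge (8, 0)→(6, 8): d=(-2,8) right/bottom  bias=-1
  edge (6, 8)→(2, 6): d=(-4,-2) top-left  bias=+0
    (3,0)@(7, 1): e=[0,6,30] → #  [on edge]
    (4,0)@(9, 1): e=[12,-10,34] → ·
    (2,1)@(5, 3): e=[0,18,18] → #  [on edge]
    (4,1)@(9, 3): e=[24,-14,26] → ·
    (1,2)@(3, 5): e=[0,30,6] → #  [on edge]
    (3,2)@(7, 5): e=[24,-2,14] → ·
    (0,3)@(1, 7): e=[0,42,-6] → ·  [on edge]
    (1,3)@(3, 7): e=[12,26,-2] → ·
    (2,3)@(5, 7): e=[24,10,2] → #
    (3,3)@(7, 7): e=[36,-6,6] → ·
  covered (6 px):
    · · · # ·
    · · # # ·
    · # # · ·
    · · # · ·
T1:
  2·area = 24
  edge (6, 0)→(4, 6): d=(-2,6) right/bottom  bias=-1
  edge (4, 6)→(0, 6): d=(-4,0) right/bottom  bias=-1
  edge (0, 6)→(6, 0): d=(6,-6) top-left  bias=+0
    (2,0)@(5, 1): e=[4,20,0] → #  [on edge]
    (3,0)@(7, 1): e=[-8,20,12] → ·
    (1,1)@(3, 3): e=[12,12,0] → #  [on edge]
    (2,1)@(5, 3): e=[0,12,12] → ·  [on edge]
    (0,2)@(1, 5): e=[20,4,0] → #  [on edge]
    (2,2)@(5, 5): e=[-4,4,24] → ·
    (0,3)@(1, 7): e=[16,-4,12] → ·
    (1,3)@(3, 7): e=[4,-4,24] → ·
  covered (4 px):
    · · # · ·
    · # · · ·
    # # · · ·
    · · · · ·

Final: [12,0,12]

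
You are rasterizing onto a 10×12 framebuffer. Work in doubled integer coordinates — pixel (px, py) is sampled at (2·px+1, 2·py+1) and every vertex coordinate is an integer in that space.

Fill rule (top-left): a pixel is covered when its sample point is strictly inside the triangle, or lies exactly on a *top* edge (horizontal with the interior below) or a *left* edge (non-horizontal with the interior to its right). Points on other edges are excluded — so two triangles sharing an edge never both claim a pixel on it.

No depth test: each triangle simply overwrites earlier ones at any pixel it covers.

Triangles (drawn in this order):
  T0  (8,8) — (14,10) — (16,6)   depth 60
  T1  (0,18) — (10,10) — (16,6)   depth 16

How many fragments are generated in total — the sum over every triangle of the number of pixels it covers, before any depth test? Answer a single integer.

T0:
  2·area = 28  (B↔C swapped to make it positive)
  edge (8, 8)→(16, 6): d=(8,-2) top-left  bias=+0
  edge (16, 6)→(14, 10): d=(-2,4) right/bottom  bias=-1
  edge (14, 10)→(8, 8): d=(-6,-2) top-left  bias=+0
    (2,3)@(5, 7): e=[-14,42,0] → ·  [on edge]
    (6,3)@(13, 7): e=[2,10,16] → █
    (7,3)@(15, 7): e=[6,2,20] → █
    (8,3)@(17, 7): e=[10,-6,24] → ·
    (5,4)@(11, 9): e=[14,14,0] → █  [on edge]
    (7,4)@(15, 9): e=[22,-2,8] → ·
    (5,5)@(11, 11): e=[30,10,-12] → ·
    (6,5)@(13, 11): e=[34,2,-8] → ·
    (8,5)@(17, 11): e=[42,-14,0] → ·  [on edge]
  covered (4 px):
    · · · · · · · · · ·
    · · · · · · · · · ·
    · · · · · · · · · ·
    · · · · · · █ █ · ·
    · · · · · █ █ · · ·
    · · · · · · · · · ·
    · · · · · · · · · ·
    · · · · · · · · · ·
    · · · · · · · · · ·
    · · · · · · · · · ·
    · · · · · · · · · ·
    · · · · · · · · · ·
T1:
  2·area = 8
  edge (0, 18)→(10, 10): d=(10,-8) top-left  bias=+0
  edge (10, 10)→(16, 6): d=(6,-4) top-left  bias=+0
  edge (16, 6)→(0, 18): d=(-16,12) right/bottom  bias=-1
    (4,5)@(9, 11): e=[2,2,4] → █
    (5,5)@(11, 11): e=[18,10,-20] → ·
    (4,6)@(9, 13): e=[22,14,-28] → ·
  covered (1 px):
    · · · · · · · · · ·
    · · · · · · · · · ·
    · · · · · · · · · ·
    · · · · · · · · · ·
    · · · · · · · · · ·
    · · · · █ · · · · ·
    · · · · · · · · · ·
    · · · · · · · · · ·
    · · · · · · · · · ·
    · · · · · · · · · ·
    · · · · · · · · · ·
    · · · · · · · · · ·

Final: 5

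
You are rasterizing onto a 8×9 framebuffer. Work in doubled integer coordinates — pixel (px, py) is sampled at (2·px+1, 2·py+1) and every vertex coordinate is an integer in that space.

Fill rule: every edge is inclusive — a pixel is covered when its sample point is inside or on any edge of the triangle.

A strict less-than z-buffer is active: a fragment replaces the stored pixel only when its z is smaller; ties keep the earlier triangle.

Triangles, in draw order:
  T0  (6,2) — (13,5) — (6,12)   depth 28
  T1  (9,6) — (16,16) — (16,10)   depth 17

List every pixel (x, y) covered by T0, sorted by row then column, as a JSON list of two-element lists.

T0:
  2·area = 70
  edge (6, 2)→(13, 5): d=(7,3) inclusive
  edge (13, 5)→(6, 12): d=(-7,7) inclusive
  edge (6, 12)→(6, 2): d=(0,-10) inclusive
    (3,1)@(7, 3): e=[4,56,10] → █
    (4,1)@(9, 3): e=[-2,42,30] → ·
    (7,1)@(15, 3): e=[-20,0,90] → ·  [on edge]
    (3,2)@(7, 5): e=[18,42,10] → █
    (4,2)@(9, 5): e=[12,28,30] → █
    (5,2)@(11, 5): e=[6,14,50] → █
    (6,2)@(13, 5): e=[0,0,70] → █  [on edge]
    (7,2)@(15, 5): e=[-6,-14,90] → ·
    (3,3)@(7, 7): e=[32,28,10] → █
    (5,3)@(11, 7): e=[20,0,50] → █  [on edge]
    (6,3)@(13, 7): e=[14,-14,70] → ·
    (3,4)@(7, 9): e=[46,14,10] → █
    (4,4)@(9, 9): e=[40,0,30] → █  [on edge]
    (3,5)@(7, 11): e=[60,0,10] → █  [on edge]
    (2,6)@(5, 13): e=[80,0,-10] → ·  [on edge]
    (1,7)@(3, 15): e=[100,0,-30] → ·  [on edge]
    (0,8)@(1, 17): e=[120,0,-50] → ·  [on edge]
  covered (11 px):
    · · · · · · · ·
    · · · █ · · · ·
    · · · █ █ █ █ ·
    · · · █ █ █ · ·
    · · · █ █ · · ·
    · · · █ · · · ·
    · · · · · · · ·
    · · · · · · · ·
    · · · · · · · ·
T1:
  2·area = 42  (B↔C swapped to make it positive)
  edge (9, 6)→(16, 10): d=(7,4) inclusive
  edge (16, 10)→(16, 16): d=(0,6) inclusive
  edge (16, 16)→(9, 6): d=(-7,-10) inclusive
    (6,4)@(13, 9): e=[5,18,19] → █
    (7,4)@(15, 9): e=[-3,6,39] → ·
    (6,5)@(13, 11): e=[19,18,5] → █
    (7,5)@(15, 11): e=[11,6,25] → █
    (6,6)@(13, 13): e=[33,18,-9] → ·
    (7,6)@(15, 13): e=[25,6,11] → █
    (7,7)@(15, 15): e=[39,6,-3] → ·
  covered (4 px):
    · · · · · · · ·
    · · · · · · · ·
    · · · · · · · ·
    · · · · · · · ·
    · · · · · · █ ·
    · · · · · · █ █
    · · · · · · · █
    · · · · · · · ·
    · · · · · · · ·

Answer: [[3,1],[3,2],[4,2],[5,2],[6,2],[3,3],[4,3],[5,3],[3,4],[4,4],[3,5]]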